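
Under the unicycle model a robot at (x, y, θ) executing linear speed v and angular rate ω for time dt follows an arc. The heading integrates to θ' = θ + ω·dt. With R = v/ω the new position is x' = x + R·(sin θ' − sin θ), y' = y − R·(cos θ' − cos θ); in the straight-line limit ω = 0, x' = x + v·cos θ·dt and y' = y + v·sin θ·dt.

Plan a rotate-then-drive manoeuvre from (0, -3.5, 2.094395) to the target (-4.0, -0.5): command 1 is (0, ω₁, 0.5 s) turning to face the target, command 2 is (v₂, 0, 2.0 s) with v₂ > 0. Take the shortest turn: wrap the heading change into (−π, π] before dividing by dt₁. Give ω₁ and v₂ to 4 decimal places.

ω₁ = 0.8074, v₂ = 2.5000

heading to target = atan2(-0.5−-3.5, -4−0) = 2.4981
Δθ = wrap(2.4981 − 2.0944) = 0.4037; ω₁ = Δθ/dt₁ = 0.8074
distance = √((-4−0)² + (-0.5−-3.5)²) = 5.0000; v₂ = distance/dt₂ = 2.5000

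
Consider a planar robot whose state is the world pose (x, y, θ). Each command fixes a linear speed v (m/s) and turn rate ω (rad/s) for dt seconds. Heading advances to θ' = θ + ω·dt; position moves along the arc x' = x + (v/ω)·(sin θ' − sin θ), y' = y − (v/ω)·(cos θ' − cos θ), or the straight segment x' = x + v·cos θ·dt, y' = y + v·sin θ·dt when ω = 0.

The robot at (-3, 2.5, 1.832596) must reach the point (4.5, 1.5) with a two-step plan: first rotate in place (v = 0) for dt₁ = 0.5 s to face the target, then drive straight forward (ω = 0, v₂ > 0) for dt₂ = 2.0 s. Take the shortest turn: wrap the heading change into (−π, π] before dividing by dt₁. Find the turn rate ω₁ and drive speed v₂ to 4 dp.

ω₁ = -3.9303, v₂ = 3.7832

heading to target = atan2(1.5−2.5, 4.5−-3) = -0.1326
Δθ = wrap(-0.1326 − 1.8326) = -1.9651; ω₁ = Δθ/dt₁ = -3.9303
distance = √((4.5−-3)² + (1.5−2.5)²) = 7.5664; v₂ = distance/dt₂ = 3.7832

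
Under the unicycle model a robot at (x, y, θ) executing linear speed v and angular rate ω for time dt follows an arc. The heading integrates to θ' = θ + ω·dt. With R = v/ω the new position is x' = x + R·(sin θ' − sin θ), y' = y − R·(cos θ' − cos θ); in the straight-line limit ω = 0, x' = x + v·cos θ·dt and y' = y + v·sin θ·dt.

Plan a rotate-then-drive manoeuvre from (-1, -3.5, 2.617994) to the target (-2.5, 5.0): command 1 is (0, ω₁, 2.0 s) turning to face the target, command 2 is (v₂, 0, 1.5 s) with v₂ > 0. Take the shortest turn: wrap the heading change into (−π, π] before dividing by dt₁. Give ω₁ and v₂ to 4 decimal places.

ω₁ = -0.4363, v₂ = 5.7542

heading to target = atan2(5−-3.5, -2.5−-1) = 1.7455
Δθ = wrap(1.7455 − 2.6180) = -0.8725; ω₁ = Δθ/dt₁ = -0.4363
distance = √((-2.5−-1)² + (5−-3.5)²) = 8.6313; v₂ = distance/dt₂ = 5.7542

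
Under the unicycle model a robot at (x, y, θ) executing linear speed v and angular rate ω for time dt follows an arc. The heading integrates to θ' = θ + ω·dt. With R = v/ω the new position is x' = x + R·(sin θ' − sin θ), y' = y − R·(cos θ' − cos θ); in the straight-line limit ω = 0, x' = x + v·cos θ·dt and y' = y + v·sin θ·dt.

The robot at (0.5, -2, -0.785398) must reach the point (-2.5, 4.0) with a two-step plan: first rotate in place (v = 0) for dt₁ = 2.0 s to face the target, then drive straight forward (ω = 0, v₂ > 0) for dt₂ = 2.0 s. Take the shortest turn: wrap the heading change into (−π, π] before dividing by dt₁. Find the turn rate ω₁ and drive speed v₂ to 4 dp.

ω₁ = 1.4099, v₂ = 3.3541

heading to target = atan2(4−-2, -2.5−0.5) = 2.0344
Δθ = wrap(2.0344 − -0.7854) = 2.8198; ω₁ = Δθ/dt₁ = 1.4099
distance = √((-2.5−0.5)² + (4−-2)²) = 6.7082; v₂ = distance/dt₂ = 3.3541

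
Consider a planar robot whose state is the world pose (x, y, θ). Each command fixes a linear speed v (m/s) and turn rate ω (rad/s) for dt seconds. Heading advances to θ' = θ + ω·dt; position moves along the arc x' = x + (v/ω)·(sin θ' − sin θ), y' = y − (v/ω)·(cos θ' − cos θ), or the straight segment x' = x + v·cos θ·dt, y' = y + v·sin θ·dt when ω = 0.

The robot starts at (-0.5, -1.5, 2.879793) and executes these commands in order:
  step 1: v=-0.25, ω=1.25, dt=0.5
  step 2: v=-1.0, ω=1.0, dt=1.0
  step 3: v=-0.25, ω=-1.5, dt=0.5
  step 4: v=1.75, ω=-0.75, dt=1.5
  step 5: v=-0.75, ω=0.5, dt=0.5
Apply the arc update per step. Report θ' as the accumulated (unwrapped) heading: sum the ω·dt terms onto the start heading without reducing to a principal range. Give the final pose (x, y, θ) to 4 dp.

step 1: θ'=3.5048 (R=-0.2000) → pose (-0.3772, -1.4938, 3.5048)
step 2: θ'=4.5048 (R=-1.0000) → pose (0.2461, -0.7651, 4.5048)
step 3: θ'=3.7548 (R=0.1667) → pose (0.3133, -0.6632, 3.7548)
step 4: θ'=2.6298 (R=-2.3333) → pose (-2.1723, -0.7893, 2.6298)
step 5: θ'=2.8798 (R=-1.5000) → pose (-1.8259, -0.9304, 2.8798)

(-1.8259, -0.9304, 2.8798)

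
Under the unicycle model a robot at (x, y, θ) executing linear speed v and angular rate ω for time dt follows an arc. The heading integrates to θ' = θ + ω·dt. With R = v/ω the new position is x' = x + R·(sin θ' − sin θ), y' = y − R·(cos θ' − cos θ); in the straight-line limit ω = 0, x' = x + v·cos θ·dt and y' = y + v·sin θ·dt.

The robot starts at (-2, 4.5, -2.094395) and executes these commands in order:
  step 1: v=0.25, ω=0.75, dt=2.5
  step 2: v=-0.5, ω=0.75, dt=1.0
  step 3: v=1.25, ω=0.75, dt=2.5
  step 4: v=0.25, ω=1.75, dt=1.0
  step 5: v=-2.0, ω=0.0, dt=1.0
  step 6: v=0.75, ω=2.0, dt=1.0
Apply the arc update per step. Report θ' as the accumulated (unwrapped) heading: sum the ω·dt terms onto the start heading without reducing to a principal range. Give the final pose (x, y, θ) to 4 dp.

step 1: θ'=-0.2194 (R=0.3333) → pose (-1.7839, 4.0080, -0.2194)
step 2: θ'=0.5306 (R=-0.6667) → pose (-2.2663, 3.9323, 0.5306)
step 3: θ'=2.4056 (R=1.6667) → pose (-1.9909, 6.6051, 2.4056)
step 4: θ'=4.1556 (R=0.1429) → pose (-2.2081, 6.5747, 4.1556)
step 5: θ'=4.1556 (straight) → pose (-1.1512, 8.2726, 4.1556)
step 6: θ'=6.1556 (R=0.3750) → pose (-0.8805, 7.7025, 6.1556)

(-0.8805, 7.7025, 6.1556)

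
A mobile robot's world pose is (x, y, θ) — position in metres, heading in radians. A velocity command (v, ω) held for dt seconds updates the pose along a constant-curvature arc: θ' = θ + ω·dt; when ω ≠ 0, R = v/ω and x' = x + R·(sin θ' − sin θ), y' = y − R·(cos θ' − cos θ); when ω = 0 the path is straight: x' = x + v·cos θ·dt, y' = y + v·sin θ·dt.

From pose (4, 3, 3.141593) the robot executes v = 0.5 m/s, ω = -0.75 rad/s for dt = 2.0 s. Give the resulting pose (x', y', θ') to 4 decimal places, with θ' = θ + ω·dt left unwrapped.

(3.3350, 3.6195, 1.6416)

θ' = 3.1416 + -0.75·2.0 = 1.6416
R = v/ω = 0.5/-0.75 = -0.6667
x' = 4 + -0.6667·(sin 1.6416 − sin 3.1416) = 3.3350
y' = 3 − -0.6667·(cos 1.6416 − cos 3.1416) = 3.6195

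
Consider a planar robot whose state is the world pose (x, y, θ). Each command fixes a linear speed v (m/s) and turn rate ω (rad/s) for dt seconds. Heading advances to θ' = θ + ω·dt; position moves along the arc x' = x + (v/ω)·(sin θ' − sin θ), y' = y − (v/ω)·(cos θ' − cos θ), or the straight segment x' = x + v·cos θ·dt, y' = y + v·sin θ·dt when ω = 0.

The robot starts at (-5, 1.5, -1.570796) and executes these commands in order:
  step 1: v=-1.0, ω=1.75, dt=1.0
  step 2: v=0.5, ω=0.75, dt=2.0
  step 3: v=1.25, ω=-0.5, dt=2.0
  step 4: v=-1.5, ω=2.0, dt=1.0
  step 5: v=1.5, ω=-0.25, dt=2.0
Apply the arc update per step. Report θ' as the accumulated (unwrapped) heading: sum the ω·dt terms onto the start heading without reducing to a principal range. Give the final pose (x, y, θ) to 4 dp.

step 1: θ'=0.1792 (R=-0.5714) → pose (-5.6733, 2.0623, 0.1792)
step 2: θ'=1.6792 (R=0.6667) → pose (-5.1294, 2.7904, 1.6792)
step 3: θ'=0.6792 (R=-2.5000) → pose (-4.2145, 5.0061, 0.6792)
step 4: θ'=2.6792 (R=-0.7500) → pose (-4.0779, 3.7513, 2.6792)
step 5: θ'=2.1792 (R=-6.0000) → pose (-6.3247, 5.6918, 2.1792)

(-6.3247, 5.6918, 2.1792)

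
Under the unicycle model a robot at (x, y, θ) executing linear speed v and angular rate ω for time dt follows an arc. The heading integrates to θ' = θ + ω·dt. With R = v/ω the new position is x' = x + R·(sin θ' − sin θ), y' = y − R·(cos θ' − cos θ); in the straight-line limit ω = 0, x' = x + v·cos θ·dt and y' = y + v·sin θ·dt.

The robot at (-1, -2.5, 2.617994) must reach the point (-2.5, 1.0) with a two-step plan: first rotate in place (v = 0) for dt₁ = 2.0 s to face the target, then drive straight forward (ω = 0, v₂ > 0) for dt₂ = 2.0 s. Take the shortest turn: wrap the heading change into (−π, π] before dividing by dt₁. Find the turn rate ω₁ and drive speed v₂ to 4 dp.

heading to target = atan2(1−-2.5, -2.5−-1) = 1.9757
Δθ = wrap(1.9757 − 2.6180) = -0.6423; ω₁ = Δθ/dt₁ = -0.3212
distance = √((-2.5−-1)² + (1−-2.5)²) = 3.8079; v₂ = distance/dt₂ = 1.9039

ω₁ = -0.3212, v₂ = 1.9039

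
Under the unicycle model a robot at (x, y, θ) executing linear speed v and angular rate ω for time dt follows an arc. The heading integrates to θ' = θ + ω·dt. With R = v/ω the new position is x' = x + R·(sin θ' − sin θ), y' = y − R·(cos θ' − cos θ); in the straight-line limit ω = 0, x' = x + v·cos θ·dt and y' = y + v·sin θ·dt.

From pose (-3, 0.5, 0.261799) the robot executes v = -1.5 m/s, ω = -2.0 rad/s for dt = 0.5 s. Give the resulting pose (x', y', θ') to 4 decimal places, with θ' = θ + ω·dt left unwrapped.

θ' = 0.2618 + -2.0·0.5 = -0.7382
R = v/ω = -1.5/-2.0 = 0.7500
x' = -3 + 0.7500·(sin -0.7382 − sin 0.2618) = -3.6988
y' = 0.5 − 0.7500·(cos -0.7382 − cos 0.2618) = 0.6697

(-3.6988, 0.6697, -0.7382)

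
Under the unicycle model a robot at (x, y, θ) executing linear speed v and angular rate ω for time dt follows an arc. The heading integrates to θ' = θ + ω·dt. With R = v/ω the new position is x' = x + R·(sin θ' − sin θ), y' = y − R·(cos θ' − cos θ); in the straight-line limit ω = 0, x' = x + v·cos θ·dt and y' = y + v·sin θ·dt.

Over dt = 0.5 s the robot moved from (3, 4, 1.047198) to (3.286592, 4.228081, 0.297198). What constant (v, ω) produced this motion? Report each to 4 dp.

v = 0.7500, ω = -1.5000

Δθ = 0.297198 − 1.047198 = -0.750000
ω = Δθ/dt = -0.750000/0.5 = -1.5000
R = Δx/(sin θ' − sin θ) = -0.5000
v = R·ω = -0.5000·-1.5000 = 0.7500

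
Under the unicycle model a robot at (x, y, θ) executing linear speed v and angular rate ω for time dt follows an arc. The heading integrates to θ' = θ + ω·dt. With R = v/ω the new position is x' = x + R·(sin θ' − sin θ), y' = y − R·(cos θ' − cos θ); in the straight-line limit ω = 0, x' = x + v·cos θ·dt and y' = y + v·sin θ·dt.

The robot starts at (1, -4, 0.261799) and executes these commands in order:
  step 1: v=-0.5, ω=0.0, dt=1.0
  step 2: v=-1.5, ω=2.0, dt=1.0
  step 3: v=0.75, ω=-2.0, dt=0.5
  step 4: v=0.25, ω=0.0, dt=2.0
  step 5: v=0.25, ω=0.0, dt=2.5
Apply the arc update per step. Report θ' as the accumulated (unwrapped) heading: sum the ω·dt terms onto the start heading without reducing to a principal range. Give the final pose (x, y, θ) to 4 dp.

step 1: θ'=0.2618 (straight) → pose (0.5170, -4.1294, 0.2618)
step 2: θ'=2.2618 (R=-0.7500) → pose (0.1332, -5.3318, 2.2618)
step 3: θ'=1.2618 (R=-0.3750) → pose (0.0649, -4.9788, 1.2618)
step 4: θ'=1.2618 (straight) → pose (0.2170, -4.5025, 1.2618)
step 5: θ'=1.2618 (straight) → pose (0.4071, -3.9071, 1.2618)

(0.4071, -3.9071, 1.2618)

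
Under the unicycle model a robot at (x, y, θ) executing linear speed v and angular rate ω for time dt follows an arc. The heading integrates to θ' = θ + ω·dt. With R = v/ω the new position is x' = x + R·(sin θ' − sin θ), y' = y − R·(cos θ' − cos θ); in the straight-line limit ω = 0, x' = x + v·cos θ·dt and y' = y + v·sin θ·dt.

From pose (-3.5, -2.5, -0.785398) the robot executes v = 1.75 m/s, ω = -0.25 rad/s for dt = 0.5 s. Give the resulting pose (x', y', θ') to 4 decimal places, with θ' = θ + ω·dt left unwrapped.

θ' = -0.7854 + -0.25·0.5 = -0.9104
R = v/ω = 1.75/-0.25 = -7.0000
x' = -3.5 + -7.0000·(sin -0.9104 − sin -0.7854) = -2.9215
y' = -2.5 − -7.0000·(cos -0.9104 − cos -0.7854) = -3.1557

(-2.9215, -3.1557, -0.9104)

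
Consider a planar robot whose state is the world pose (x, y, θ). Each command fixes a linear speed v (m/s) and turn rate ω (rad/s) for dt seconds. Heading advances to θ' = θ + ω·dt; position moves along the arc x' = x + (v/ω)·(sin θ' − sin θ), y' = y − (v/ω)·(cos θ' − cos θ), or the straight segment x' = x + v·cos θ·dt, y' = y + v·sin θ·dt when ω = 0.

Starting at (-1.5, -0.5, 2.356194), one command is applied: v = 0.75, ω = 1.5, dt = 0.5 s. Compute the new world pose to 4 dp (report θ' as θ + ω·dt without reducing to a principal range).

θ' = 2.3562 + 1.5·0.5 = 3.1062
R = v/ω = 0.75/1.5 = 0.5000
x' = -1.5 + 0.5000·(sin 3.1062 − sin 2.3562) = -1.8359
y' = -0.5 − 0.5000·(cos 3.1062 − cos 2.3562) = -0.3539

(-1.8359, -0.3539, 3.1062)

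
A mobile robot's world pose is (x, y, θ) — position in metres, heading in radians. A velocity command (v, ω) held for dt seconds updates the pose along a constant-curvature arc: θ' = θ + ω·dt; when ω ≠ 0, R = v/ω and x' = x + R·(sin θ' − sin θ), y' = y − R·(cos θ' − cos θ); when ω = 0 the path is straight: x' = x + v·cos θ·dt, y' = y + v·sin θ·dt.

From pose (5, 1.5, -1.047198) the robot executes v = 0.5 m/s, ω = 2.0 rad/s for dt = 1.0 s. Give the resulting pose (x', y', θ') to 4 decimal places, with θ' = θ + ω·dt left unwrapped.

θ' = -1.0472 + 2.0·1.0 = 0.9528
R = v/ω = 0.5/2.0 = 0.2500
x' = 5 + 0.2500·(sin 0.9528 − sin -1.0472) = 5.4203
y' = 1.5 − 0.2500·(cos 0.9528 − cos -1.0472) = 1.4801

(5.4203, 1.4801, 0.9528)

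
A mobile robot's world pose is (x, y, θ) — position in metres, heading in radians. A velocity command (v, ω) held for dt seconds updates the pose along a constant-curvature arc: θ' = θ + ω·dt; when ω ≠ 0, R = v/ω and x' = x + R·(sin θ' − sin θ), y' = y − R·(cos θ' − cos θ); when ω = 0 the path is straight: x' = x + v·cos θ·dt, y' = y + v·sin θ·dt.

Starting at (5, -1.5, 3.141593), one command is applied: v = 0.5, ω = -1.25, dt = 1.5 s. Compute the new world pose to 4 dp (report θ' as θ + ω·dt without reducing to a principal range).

(4.6184, -0.9802, 1.2666)

θ' = 3.1416 + -1.25·1.5 = 1.2666
R = v/ω = 0.5/-1.25 = -0.4000
x' = 5 + -0.4000·(sin 1.2666 − sin 3.1416) = 4.6184
y' = -1.5 − -0.4000·(cos 1.2666 − cos 3.1416) = -0.9802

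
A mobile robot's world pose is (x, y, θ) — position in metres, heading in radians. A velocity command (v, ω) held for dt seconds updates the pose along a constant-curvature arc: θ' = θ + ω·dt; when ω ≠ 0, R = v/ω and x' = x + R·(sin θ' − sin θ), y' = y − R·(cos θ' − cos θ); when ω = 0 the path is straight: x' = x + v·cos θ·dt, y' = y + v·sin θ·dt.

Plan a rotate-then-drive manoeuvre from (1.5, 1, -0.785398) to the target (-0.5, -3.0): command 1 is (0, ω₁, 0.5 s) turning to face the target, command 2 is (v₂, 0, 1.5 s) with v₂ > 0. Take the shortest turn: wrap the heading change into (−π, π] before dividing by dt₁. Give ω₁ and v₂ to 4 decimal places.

ω₁ = -2.4981, v₂ = 2.9814

heading to target = atan2(-3−1, -0.5−1.5) = -2.0344
Δθ = wrap(-2.0344 − -0.7854) = -1.2490; ω₁ = Δθ/dt₁ = -2.4981
distance = √((-0.5−1.5)² + (-3−1)²) = 4.4721; v₂ = distance/dt₂ = 2.9814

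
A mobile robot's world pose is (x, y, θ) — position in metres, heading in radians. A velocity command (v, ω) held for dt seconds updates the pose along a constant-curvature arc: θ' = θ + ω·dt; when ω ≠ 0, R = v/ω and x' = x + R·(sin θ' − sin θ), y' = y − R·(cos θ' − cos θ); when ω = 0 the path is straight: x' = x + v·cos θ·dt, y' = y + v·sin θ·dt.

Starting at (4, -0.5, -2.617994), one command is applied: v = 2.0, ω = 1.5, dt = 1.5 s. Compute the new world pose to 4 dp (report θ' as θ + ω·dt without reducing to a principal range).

θ' = -2.6180 + 1.5·1.5 = -0.3680
R = v/ω = 2.0/1.5 = 1.3333
x' = 4 + 1.3333·(sin -0.3680 − sin -2.6180) = 4.1870
y' = -0.5 − 1.3333·(cos -0.3680 − cos -2.6180) = -2.8988

(4.1870, -2.8988, -0.3680)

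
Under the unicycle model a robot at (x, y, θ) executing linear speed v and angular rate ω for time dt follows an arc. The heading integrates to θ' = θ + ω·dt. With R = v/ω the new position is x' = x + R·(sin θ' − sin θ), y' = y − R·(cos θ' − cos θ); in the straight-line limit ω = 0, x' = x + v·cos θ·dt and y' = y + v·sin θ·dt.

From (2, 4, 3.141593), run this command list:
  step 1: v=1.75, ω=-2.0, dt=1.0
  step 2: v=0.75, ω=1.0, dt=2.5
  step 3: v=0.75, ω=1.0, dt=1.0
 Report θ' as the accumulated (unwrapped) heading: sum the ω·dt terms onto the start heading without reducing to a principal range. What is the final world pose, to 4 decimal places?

(-0.2257, 5.6043, 4.6416)

step 1: θ'=1.1416 (R=-0.8750) → pose (1.2044, 5.2391, 1.1416)
step 2: θ'=3.6416 (R=0.7500) → pose (0.1628, 6.2094, 3.6416)
step 3: θ'=4.6416 (R=0.7500) → pose (-0.2257, 5.6043, 4.6416)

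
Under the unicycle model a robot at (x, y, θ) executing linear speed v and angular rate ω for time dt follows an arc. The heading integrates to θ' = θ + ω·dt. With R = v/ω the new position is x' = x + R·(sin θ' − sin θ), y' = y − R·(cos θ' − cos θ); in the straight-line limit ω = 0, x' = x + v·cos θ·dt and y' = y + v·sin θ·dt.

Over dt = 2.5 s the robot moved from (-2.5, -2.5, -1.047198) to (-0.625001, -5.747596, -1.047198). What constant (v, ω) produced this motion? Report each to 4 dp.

Δθ = -1.047198 − -1.047198 = 0.000000
ω = Δθ/dt = 0.000000/2.5 = 0.0000
ω = 0 → v = (Δx·cos θ + Δy·sin θ)/dt = 1.5000

v = 1.5000, ω = 0.0000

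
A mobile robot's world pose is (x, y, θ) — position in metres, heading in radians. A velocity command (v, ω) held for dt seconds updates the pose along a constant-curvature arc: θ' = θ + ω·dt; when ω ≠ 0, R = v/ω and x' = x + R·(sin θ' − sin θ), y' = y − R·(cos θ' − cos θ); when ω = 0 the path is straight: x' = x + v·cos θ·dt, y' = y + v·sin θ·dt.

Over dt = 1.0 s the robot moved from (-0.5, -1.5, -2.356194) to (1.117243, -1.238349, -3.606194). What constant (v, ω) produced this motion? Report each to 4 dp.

v = -1.7500, ω = -1.2500

Δθ = -3.606194 − -2.356194 = -1.250000
ω = Δθ/dt = -1.250000/1.0 = -1.2500
R = Δx/(sin θ' − sin θ) = 1.4000
v = R·ω = 1.4000·-1.2500 = -1.7500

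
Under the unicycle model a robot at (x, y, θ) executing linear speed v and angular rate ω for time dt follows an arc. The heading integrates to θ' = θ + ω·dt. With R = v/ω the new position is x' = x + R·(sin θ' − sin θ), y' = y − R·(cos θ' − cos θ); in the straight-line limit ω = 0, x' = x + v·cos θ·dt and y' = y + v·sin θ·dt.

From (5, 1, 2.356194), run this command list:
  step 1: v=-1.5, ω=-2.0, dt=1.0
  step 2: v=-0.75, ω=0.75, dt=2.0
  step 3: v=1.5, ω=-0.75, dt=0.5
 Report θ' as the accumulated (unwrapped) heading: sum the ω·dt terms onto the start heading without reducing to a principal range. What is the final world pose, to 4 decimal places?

(4.0475, -0.7100, 1.4812)

step 1: θ'=0.3562 (R=0.7500) → pose (4.7312, -0.2333, 0.3562)
step 2: θ'=1.8562 (R=-1.0000) → pose (4.1204, -1.4520, 1.8562)
step 3: θ'=1.4812 (R=-2.0000) → pose (4.0475, -0.7100, 1.4812)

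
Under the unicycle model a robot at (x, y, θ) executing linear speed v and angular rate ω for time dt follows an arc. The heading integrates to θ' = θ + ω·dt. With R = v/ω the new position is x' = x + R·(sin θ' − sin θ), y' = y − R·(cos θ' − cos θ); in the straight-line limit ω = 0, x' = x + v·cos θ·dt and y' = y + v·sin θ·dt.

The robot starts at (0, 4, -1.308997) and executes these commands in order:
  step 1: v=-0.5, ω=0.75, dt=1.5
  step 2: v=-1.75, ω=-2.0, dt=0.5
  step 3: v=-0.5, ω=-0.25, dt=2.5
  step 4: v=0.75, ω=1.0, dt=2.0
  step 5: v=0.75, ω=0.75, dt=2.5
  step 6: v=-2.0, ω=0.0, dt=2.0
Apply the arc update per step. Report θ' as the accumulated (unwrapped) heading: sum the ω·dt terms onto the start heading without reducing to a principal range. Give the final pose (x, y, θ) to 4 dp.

(2.1986, 3.2636, 2.0660)

step 1: θ'=-0.1840 (R=-0.6667) → pose (-0.5220, 4.4829, -0.1840)
step 2: θ'=-1.1840 (R=0.8750) → pose (-1.1722, 5.0130, -1.1840)
step 3: θ'=-1.8090 (R=2.0000) → pose (-1.2635, 6.2394, -1.8090)
step 4: θ'=0.1910 (R=0.7500) → pose (-0.3923, 5.3261, 0.1910)
step 5: θ'=2.0660 (R=1.0000) → pose (0.2977, 6.7831, 2.0660)
step 6: θ'=2.0660 (straight) → pose (2.1986, 3.2636, 2.0660)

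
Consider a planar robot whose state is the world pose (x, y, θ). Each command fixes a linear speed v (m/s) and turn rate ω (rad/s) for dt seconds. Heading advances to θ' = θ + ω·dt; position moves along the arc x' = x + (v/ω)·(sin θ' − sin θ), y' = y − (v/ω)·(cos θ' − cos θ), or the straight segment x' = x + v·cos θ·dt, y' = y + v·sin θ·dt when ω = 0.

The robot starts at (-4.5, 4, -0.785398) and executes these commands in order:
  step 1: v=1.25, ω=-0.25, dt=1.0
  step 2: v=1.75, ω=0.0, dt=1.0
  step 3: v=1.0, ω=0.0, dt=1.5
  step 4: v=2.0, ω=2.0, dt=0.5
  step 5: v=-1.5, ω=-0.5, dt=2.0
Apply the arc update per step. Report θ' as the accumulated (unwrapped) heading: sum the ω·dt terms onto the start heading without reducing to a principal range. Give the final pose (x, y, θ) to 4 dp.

(-3.7265, 1.1986, -1.0354)

step 1: θ'=-1.0354 (R=-5.0000) → pose (-3.7352, 3.0154, -1.0354)
step 2: θ'=-1.0354 (straight) → pose (-2.8424, 1.5103, -1.0354)
step 3: θ'=-1.0354 (straight) → pose (-2.0771, 0.2202, -1.0354)
step 4: θ'=-0.0354 (R=1.0000) → pose (-1.2524, -0.2690, -0.0354)
step 5: θ'=-1.0354 (R=3.0000) → pose (-3.7265, 1.1986, -1.0354)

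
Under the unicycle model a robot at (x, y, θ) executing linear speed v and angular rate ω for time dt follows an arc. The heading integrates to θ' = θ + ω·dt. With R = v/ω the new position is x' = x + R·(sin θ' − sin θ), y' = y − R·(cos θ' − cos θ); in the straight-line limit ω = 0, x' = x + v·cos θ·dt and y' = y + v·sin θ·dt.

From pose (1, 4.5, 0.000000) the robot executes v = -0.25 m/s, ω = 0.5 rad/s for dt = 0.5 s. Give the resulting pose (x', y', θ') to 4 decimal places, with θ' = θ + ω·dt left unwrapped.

(0.8763, 4.4845, 0.2500)

θ' = 0.0000 + 0.5·0.5 = 0.2500
R = v/ω = -0.25/0.5 = -0.5000
x' = 1 + -0.5000·(sin 0.2500 − sin 0.0000) = 0.8763
y' = 4.5 − -0.5000·(cos 0.2500 − cos 0.0000) = 4.4845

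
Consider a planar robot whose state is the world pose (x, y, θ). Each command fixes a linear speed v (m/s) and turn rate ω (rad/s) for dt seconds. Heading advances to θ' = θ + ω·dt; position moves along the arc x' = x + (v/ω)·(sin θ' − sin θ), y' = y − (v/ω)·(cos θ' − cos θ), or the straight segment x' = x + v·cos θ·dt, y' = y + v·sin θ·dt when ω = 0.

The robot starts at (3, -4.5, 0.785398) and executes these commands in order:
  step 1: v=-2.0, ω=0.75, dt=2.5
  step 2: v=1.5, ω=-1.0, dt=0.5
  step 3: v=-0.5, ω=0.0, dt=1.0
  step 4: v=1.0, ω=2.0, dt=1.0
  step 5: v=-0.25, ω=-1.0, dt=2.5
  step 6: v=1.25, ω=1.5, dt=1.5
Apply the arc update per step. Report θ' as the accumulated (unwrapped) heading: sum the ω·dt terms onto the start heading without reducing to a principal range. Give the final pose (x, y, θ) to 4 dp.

step 1: θ'=2.6604 (R=-2.6667) → pose (3.6514, -8.7495, 2.6604)
step 2: θ'=2.1604 (R=-1.5000) → pose (3.0989, -8.2538, 2.1604)
step 3: θ'=2.1604 (straight) → pose (3.3769, -8.6694, 2.1604)
step 4: θ'=4.1604 (R=0.5000) → pose (2.5356, -8.6853, 4.1604)
step 5: θ'=1.6604 (R=0.2500) → pose (2.9975, -8.7940, 1.6604)
step 6: θ'=3.9104 (R=0.8333) → pose (1.5881, -8.2696, 3.9104)

(1.5881, -8.2696, 3.9104)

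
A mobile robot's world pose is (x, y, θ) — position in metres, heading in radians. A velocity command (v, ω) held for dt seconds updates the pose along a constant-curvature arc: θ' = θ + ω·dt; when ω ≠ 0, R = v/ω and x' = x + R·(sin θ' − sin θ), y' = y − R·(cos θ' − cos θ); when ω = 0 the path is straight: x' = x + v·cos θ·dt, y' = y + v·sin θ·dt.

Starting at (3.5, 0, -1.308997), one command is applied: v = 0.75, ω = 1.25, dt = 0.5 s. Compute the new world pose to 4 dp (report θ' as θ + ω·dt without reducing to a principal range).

θ' = -1.3090 + 1.25·0.5 = -0.6840
R = v/ω = 0.75/1.25 = 0.6000
x' = 3.5 + 0.6000·(sin -0.6840 − sin -1.3090) = 3.7004
y' = 0 − 0.6000·(cos -0.6840 − cos -1.3090) = -0.3097

(3.7004, -0.3097, -0.6840)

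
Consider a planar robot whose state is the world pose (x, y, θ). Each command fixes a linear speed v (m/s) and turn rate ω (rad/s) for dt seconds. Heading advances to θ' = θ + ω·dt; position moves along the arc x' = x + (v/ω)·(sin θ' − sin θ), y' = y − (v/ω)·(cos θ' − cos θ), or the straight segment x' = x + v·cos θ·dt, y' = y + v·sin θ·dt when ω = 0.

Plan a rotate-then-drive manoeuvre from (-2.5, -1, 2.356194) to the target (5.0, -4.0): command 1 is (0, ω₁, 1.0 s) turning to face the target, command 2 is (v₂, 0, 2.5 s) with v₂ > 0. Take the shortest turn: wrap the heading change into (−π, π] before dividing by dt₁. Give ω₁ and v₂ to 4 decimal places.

heading to target = atan2(-4−-1, 5−-2.5) = -0.3805
Δθ = wrap(-0.3805 − 2.3562) = -2.7367; ω₁ = Δθ/dt₁ = -2.7367
distance = √((5−-2.5)² + (-4−-1)²) = 8.0777; v₂ = distance/dt₂ = 3.2311

ω₁ = -2.7367, v₂ = 3.2311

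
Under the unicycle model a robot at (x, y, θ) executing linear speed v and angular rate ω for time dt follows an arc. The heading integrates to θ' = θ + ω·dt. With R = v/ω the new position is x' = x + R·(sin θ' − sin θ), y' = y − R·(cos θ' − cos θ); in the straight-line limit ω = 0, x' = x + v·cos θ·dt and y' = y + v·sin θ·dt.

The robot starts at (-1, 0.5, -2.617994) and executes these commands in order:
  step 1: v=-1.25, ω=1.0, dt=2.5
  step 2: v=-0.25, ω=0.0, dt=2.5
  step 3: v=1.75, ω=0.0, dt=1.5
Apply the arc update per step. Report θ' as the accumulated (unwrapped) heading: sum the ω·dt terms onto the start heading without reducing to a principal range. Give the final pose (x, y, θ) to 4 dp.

(0.5082, 2.5884, -0.1180)

step 1: θ'=-0.1180 (R=-1.2500) → pose (-1.4778, 2.8238, -0.1180)
step 2: θ'=-0.1180 (straight) → pose (-2.0985, 2.8974, -0.1180)
step 3: θ'=-0.1180 (straight) → pose (0.5082, 2.5884, -0.1180)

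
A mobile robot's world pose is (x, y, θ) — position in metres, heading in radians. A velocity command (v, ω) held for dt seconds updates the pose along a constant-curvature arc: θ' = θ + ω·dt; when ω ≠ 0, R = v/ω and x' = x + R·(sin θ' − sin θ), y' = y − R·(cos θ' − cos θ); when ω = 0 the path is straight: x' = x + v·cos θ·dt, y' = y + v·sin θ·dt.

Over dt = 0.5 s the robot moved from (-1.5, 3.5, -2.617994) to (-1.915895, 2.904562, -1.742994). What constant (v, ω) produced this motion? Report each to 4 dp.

Δθ = -1.742994 − -2.617994 = 0.875000
ω = Δθ/dt = 0.875000/0.5 = 1.7500
R = −Δy/(cos θ' − cos θ) = 0.8571
v = R·ω = 0.8571·1.7500 = 1.5000

v = 1.5000, ω = 1.7500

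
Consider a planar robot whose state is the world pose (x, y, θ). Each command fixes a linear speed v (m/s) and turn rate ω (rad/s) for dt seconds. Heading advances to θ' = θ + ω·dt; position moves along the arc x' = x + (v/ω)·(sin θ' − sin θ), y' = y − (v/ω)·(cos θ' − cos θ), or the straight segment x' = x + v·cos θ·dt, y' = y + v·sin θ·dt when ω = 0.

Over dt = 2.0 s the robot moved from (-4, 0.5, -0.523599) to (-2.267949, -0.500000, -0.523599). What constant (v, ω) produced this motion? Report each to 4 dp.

v = 1.0000, ω = 0.0000

Δθ = -0.523599 − -0.523599 = 0.000000
ω = Δθ/dt = 0.000000/2.0 = 0.0000
ω = 0 → v = (Δx·cos θ + Δy·sin θ)/dt = 1.0000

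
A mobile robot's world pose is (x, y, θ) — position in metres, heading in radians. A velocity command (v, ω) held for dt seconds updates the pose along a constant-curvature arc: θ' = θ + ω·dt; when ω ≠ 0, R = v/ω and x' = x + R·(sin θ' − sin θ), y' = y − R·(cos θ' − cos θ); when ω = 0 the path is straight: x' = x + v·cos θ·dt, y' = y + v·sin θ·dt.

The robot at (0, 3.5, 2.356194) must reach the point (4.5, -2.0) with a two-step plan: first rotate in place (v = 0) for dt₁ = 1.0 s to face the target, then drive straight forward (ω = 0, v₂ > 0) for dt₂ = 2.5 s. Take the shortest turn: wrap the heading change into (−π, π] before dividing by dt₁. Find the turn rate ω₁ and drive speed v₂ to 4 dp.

ω₁ = 3.0419, v₂ = 2.8425

heading to target = atan2(-2−3.5, 4.5−0) = -0.8851
Δθ = wrap(-0.8851 − 2.3562) = 3.0419; ω₁ = Δθ/dt₁ = 3.0419
distance = √((4.5−0)² + (-2−3.5)²) = 7.1063; v₂ = distance/dt₂ = 2.8425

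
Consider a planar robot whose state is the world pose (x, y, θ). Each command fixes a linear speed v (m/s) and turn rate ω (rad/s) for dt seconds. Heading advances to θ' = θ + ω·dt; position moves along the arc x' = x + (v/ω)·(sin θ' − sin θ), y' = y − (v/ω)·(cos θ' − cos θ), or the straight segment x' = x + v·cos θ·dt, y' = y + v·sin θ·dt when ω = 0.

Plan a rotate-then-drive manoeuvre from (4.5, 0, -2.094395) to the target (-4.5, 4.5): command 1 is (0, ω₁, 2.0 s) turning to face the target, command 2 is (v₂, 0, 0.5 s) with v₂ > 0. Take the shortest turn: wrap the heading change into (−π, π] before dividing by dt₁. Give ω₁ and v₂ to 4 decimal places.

ω₁ = -0.7554, v₂ = 20.1246

heading to target = atan2(4.5−0, -4.5−4.5) = 2.6779
Δθ = wrap(2.6779 − -2.0944) = -1.5108; ω₁ = Δθ/dt₁ = -0.7554
distance = √((-4.5−4.5)² + (4.5−0)²) = 10.0623; v₂ = distance/dt₂ = 20.1246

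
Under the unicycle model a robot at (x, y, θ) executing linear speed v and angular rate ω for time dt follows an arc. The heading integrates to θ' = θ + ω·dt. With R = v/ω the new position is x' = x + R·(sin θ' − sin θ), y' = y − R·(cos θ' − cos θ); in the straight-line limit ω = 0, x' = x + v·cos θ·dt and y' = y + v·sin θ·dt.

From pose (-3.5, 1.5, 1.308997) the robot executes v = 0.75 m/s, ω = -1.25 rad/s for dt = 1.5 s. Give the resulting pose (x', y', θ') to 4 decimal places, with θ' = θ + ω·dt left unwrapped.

θ' = 1.3090 + -1.25·1.5 = -0.5660
R = v/ω = 0.75/-1.25 = -0.6000
x' = -3.5 + -0.6000·(sin -0.5660 − sin 1.3090) = -2.5987
y' = 1.5 − -0.6000·(cos -0.5660 − cos 1.3090) = 1.8511

(-2.5987, 1.8511, -0.5660)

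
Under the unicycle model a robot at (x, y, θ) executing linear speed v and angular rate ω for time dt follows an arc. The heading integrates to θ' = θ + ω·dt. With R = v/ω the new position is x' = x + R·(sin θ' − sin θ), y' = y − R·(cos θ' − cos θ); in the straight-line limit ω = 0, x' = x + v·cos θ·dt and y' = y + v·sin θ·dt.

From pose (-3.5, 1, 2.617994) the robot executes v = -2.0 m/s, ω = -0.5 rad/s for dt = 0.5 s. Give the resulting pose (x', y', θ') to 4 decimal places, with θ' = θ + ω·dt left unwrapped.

θ' = 2.6180 + -0.5·0.5 = 2.3680
R = v/ω = -2.0/-0.5 = 4.0000
x' = -3.5 + 4.0000·(sin 2.3680 − sin 2.6180) = -2.7051
y' = 1 − 4.0000·(cos 2.3680 − cos 2.6180) = 0.3975

(-2.7051, 0.3975, 2.3680)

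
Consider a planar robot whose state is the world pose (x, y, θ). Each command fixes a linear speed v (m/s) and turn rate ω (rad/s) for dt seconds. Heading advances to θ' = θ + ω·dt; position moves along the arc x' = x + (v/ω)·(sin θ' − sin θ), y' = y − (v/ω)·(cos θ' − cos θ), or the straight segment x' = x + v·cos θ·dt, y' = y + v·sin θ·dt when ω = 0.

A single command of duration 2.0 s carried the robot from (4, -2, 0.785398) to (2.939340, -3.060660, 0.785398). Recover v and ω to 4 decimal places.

Δθ = 0.785398 − 0.785398 = 0.000000
ω = Δθ/dt = 0.000000/2.0 = 0.0000
ω = 0 → v = (Δx·cos θ + Δy·sin θ)/dt = -0.7500

v = -0.7500, ω = 0.0000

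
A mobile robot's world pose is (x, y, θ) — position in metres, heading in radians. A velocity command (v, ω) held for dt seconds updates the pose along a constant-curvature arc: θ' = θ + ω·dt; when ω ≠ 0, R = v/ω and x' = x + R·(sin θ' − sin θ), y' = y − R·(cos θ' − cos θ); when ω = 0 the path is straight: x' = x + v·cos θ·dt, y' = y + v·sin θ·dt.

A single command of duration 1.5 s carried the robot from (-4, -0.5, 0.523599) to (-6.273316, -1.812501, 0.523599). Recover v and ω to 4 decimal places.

Δθ = 0.523599 − 0.523599 = 0.000000
ω = Δθ/dt = 0.000000/1.5 = 0.0000
ω = 0 → v = (Δx·cos θ + Δy·sin θ)/dt = -1.7500

v = -1.7500, ω = 0.0000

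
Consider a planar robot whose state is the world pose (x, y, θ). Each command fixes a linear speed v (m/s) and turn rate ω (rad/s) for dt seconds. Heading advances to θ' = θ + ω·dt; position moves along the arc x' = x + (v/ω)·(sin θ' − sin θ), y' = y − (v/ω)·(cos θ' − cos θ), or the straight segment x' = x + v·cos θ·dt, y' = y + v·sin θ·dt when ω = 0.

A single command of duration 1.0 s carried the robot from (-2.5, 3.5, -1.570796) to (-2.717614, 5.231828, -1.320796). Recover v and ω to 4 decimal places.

Δθ = -1.320796 − -1.570796 = 0.250000
ω = Δθ/dt = 0.250000/1.0 = 0.2500
R = −Δy/(cos θ' − cos θ) = -7.0000
v = R·ω = -7.0000·0.2500 = -1.7500

v = -1.7500, ω = 0.2500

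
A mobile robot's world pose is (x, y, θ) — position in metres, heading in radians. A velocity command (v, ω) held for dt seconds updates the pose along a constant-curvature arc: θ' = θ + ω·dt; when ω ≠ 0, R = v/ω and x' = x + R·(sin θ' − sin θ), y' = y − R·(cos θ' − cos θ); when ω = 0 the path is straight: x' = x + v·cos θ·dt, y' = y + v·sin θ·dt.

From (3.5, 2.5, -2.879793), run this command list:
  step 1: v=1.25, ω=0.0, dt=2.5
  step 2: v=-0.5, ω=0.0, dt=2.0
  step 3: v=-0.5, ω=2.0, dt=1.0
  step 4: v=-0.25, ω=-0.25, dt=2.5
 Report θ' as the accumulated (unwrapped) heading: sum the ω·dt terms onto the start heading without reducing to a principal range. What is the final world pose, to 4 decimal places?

(1.3481, 2.9222, -1.5048)

step 1: θ'=-2.8798 (straight) → pose (0.4815, 1.6912, -2.8798)
step 2: θ'=-2.8798 (straight) → pose (1.4474, 1.9500, -2.8798)
step 3: θ'=-0.8798 (R=-0.2500) → pose (1.5754, 2.3508, -0.8798)
step 4: θ'=-1.5048 (R=1.0000) → pose (1.3481, 2.9222, -1.5048)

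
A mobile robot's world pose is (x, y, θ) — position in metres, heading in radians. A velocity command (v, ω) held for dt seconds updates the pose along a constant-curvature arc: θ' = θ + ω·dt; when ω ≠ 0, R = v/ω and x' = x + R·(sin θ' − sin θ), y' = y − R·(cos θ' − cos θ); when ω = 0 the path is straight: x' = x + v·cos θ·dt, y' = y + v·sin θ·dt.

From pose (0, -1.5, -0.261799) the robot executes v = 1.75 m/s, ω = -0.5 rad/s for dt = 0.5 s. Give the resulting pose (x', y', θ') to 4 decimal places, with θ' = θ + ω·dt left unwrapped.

θ' = -0.2618 + -0.5·0.5 = -0.5118
R = v/ω = 1.75/-0.5 = -3.5000
x' = 0 + -3.5000·(sin -0.5118 − sin -0.2618) = 0.8082
y' = -1.5 − -3.5000·(cos -0.5118 − cos -0.2618) = -1.8292

(0.8082, -1.8292, -0.5118)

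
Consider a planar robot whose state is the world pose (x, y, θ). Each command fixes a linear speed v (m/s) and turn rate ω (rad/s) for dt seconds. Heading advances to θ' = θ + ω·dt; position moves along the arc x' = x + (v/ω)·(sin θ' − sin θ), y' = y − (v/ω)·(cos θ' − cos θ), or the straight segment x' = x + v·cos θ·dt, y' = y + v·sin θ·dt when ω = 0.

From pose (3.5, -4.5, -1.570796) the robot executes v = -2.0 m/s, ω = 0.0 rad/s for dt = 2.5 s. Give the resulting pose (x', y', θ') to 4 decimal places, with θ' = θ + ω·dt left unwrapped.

θ' = -1.5708 + 0.0·2.5 = -1.5708
ω = 0 → straight: x' = 3.5 + -2.0·cos(-1.5708)·2.5 = 3.5000
y' = -4.5 + -2.0·sin(-1.5708)·2.5 = 0.5000

(3.5000, 0.5000, -1.5708)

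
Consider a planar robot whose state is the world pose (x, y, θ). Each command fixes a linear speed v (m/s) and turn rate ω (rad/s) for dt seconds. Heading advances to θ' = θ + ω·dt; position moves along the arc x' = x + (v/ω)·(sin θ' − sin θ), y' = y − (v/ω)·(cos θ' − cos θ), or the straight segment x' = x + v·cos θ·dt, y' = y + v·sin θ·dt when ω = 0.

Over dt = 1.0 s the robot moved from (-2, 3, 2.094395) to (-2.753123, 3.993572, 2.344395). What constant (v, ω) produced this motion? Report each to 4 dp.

v = 1.2500, ω = 0.2500

Δθ = 2.344395 − 2.094395 = 0.250000
ω = Δθ/dt = 0.250000/1.0 = 0.2500
R = −Δy/(cos θ' − cos θ) = 5.0000
v = R·ω = 5.0000·0.2500 = 1.2500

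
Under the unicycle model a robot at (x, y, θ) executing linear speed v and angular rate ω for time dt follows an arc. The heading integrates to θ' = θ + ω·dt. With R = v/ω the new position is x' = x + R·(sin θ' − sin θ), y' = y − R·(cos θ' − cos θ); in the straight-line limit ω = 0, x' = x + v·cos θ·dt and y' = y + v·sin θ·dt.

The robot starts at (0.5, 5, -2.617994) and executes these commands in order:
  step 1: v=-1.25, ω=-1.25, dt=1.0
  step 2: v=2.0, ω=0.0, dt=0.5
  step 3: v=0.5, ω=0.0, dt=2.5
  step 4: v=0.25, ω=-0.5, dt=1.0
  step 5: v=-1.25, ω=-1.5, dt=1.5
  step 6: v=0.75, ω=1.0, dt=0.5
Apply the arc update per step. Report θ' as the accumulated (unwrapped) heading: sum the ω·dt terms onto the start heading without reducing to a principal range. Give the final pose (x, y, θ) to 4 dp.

step 1: θ'=-3.8680 (R=1.0000) → pose (1.6642, 4.8815, -3.8680)
step 2: θ'=-3.8680 (straight) → pose (0.9166, 5.5457, -3.8680)
step 3: θ'=-3.8680 (straight) → pose (-0.0178, 6.3760, -3.8680)
step 4: θ'=-4.3680 (R=-0.5000) → pose (-0.1564, 6.5809, -4.3680)
step 5: θ'=-6.6180 (R=0.8333) → pose (-1.2146, 5.5125, -6.6180)
step 6: θ'=-6.1180 (R=0.7500) → pose (-0.8448, 5.4811, -6.1180)

(-0.8448, 5.4811, -6.1180)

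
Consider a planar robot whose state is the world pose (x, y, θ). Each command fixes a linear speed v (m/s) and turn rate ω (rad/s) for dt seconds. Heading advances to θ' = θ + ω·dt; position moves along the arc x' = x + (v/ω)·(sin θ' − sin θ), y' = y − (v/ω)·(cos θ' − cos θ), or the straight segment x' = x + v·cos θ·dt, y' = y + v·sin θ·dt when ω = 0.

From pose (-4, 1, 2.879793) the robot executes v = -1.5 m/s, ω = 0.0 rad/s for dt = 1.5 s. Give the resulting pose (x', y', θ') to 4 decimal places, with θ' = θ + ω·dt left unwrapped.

θ' = 2.8798 + 0.0·1.5 = 2.8798
ω = 0 → straight: x' = -4 + -1.5·cos(2.8798)·1.5 = -1.8267
y' = 1 + -1.5·sin(2.8798)·1.5 = 0.4177

(-1.8267, 0.4177, 2.8798)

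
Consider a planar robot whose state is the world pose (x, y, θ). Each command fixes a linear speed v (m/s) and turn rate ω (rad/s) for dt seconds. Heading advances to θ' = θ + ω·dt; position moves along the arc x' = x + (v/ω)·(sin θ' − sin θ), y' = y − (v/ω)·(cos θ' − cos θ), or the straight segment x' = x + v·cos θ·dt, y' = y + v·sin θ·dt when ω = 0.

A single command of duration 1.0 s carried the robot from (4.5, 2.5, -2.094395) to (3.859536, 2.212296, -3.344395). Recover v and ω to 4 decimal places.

v = 0.7500, ω = -1.2500

Δθ = -3.344395 − -2.094395 = -1.250000
ω = Δθ/dt = -1.250000/1.0 = -1.2500
R = Δx/(sin θ' − sin θ) = -0.6000
v = R·ω = -0.6000·-1.2500 = 0.7500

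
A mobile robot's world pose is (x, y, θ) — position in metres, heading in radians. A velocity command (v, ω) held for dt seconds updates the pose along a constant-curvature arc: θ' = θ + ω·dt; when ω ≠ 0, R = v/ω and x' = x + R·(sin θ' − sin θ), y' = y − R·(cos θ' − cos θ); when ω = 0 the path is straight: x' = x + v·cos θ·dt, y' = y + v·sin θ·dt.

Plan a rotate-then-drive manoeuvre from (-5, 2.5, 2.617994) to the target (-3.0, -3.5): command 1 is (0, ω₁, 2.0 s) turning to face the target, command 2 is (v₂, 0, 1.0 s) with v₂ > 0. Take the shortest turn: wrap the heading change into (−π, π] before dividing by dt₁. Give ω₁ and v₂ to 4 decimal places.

ω₁ = 1.2081, v₂ = 6.3246

heading to target = atan2(-3.5−2.5, -3−-5) = -1.2490
Δθ = wrap(-1.2490 − 2.6180) = 2.4161; ω₁ = Δθ/dt₁ = 1.2081
distance = √((-3−-5)² + (-3.5−2.5)²) = 6.3246; v₂ = distance/dt₂ = 6.3246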